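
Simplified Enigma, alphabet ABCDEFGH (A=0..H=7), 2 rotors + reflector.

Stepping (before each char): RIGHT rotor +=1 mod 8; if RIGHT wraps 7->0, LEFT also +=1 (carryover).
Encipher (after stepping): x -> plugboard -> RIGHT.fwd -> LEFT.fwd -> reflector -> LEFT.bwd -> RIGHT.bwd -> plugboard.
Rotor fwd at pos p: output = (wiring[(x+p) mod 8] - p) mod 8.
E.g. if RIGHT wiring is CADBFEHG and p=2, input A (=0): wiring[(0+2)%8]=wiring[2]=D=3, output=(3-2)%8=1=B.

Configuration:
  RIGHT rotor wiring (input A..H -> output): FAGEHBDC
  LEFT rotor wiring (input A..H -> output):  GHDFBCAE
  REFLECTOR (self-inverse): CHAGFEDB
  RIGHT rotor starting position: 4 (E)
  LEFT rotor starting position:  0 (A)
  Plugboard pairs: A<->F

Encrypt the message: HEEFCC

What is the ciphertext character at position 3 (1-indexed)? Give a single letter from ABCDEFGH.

Char 1 ('H'): step: R->5, L=0; H->plug->H->R->C->L->D->refl->G->L'->A->R'->D->plug->D
Char 2 ('E'): step: R->6, L=0; E->plug->E->R->A->L->G->refl->D->L'->C->R'->D->plug->D
Char 3 ('E'): step: R->7, L=0; E->plug->E->R->F->L->C->refl->A->L'->G->R'->B->plug->B

B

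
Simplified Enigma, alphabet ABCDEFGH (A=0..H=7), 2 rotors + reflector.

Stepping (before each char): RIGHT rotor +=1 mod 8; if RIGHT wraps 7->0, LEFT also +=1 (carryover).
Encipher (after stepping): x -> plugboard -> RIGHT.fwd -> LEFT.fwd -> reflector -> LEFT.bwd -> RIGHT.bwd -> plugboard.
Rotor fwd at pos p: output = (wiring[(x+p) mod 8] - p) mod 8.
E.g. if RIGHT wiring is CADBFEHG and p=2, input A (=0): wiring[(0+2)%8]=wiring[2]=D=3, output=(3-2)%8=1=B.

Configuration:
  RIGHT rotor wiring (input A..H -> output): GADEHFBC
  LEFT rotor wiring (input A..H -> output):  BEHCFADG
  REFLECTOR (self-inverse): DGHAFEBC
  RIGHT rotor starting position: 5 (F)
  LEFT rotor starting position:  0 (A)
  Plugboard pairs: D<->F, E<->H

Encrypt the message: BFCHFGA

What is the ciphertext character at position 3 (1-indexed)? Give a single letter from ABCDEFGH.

Char 1 ('B'): step: R->6, L=0; B->plug->B->R->E->L->F->refl->E->L'->B->R'->G->plug->G
Char 2 ('F'): step: R->7, L=0; F->plug->D->R->E->L->F->refl->E->L'->B->R'->C->plug->C
Char 3 ('C'): step: R->0, L->1 (L advanced); C->plug->C->R->D->L->E->refl->F->L'->G->R'->A->plug->A

A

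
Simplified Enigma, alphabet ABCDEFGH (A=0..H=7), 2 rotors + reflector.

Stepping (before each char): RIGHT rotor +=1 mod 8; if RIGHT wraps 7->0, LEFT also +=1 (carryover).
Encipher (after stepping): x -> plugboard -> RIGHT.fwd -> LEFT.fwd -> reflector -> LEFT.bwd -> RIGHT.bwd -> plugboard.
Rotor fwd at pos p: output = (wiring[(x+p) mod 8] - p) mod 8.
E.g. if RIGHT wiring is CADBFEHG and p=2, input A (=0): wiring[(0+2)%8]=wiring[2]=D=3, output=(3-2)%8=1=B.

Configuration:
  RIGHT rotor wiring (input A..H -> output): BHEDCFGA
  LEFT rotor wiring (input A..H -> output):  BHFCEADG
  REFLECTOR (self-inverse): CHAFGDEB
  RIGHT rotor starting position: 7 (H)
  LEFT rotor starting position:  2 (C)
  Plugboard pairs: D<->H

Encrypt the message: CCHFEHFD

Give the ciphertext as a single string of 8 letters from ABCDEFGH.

Answer: EEGEAEEF

Derivation:
Char 1 ('C'): step: R->0, L->3 (L advanced); C->plug->C->R->E->L->D->refl->F->L'->C->R'->E->plug->E
Char 2 ('C'): step: R->1, L=3; C->plug->C->R->C->L->F->refl->D->L'->E->R'->E->plug->E
Char 3 ('H'): step: R->2, L=3; H->plug->D->R->D->L->A->refl->C->L'->H->R'->G->plug->G
Char 4 ('F'): step: R->3, L=3; F->plug->F->R->G->L->E->refl->G->L'->F->R'->E->plug->E
Char 5 ('E'): step: R->4, L=3; E->plug->E->R->F->L->G->refl->E->L'->G->R'->A->plug->A
Char 6 ('H'): step: R->5, L=3; H->plug->D->R->E->L->D->refl->F->L'->C->R'->E->plug->E
Char 7 ('F'): step: R->6, L=3; F->plug->F->R->F->L->G->refl->E->L'->G->R'->E->plug->E
Char 8 ('D'): step: R->7, L=3; D->plug->H->R->H->L->C->refl->A->L'->D->R'->F->plug->F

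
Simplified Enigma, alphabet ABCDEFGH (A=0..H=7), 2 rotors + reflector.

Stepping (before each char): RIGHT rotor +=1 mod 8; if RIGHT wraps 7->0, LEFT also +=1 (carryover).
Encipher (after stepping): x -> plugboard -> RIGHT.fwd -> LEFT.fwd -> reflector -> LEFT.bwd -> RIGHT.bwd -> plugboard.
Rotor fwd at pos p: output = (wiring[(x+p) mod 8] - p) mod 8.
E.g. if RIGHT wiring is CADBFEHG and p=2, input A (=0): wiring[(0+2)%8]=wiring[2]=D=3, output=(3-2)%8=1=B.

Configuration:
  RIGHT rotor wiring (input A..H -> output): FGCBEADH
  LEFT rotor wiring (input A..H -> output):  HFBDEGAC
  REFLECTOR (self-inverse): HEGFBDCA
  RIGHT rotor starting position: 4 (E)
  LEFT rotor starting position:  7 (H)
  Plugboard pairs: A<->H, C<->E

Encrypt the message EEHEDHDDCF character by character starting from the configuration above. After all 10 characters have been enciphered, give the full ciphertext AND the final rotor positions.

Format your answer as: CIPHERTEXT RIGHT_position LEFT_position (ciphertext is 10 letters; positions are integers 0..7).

Char 1 ('E'): step: R->5, L=7; E->plug->C->R->C->L->G->refl->C->L'->D->R'->A->plug->H
Char 2 ('E'): step: R->6, L=7; E->plug->C->R->H->L->B->refl->E->L'->E->R'->E->plug->C
Char 3 ('H'): step: R->7, L=7; H->plug->A->R->A->L->D->refl->F->L'->F->R'->F->plug->F
Char 4 ('E'): step: R->0, L->0 (L advanced); E->plug->C->R->C->L->B->refl->E->L'->E->R'->E->plug->C
Char 5 ('D'): step: R->1, L=0; D->plug->D->R->D->L->D->refl->F->L'->B->R'->B->plug->B
Char 6 ('H'): step: R->2, L=0; H->plug->A->R->A->L->H->refl->A->L'->G->R'->D->plug->D
Char 7 ('D'): step: R->3, L=0; D->plug->D->R->A->L->H->refl->A->L'->G->R'->A->plug->H
Char 8 ('D'): step: R->4, L=0; D->plug->D->R->D->L->D->refl->F->L'->B->R'->E->plug->C
Char 9 ('C'): step: R->5, L=0; C->plug->E->R->B->L->F->refl->D->L'->D->R'->A->plug->H
Char 10 ('F'): step: R->6, L=0; F->plug->F->R->D->L->D->refl->F->L'->B->R'->B->plug->B
Final: ciphertext=HCFCBDHCHB, RIGHT=6, LEFT=0

Answer: HCFCBDHCHB 6 0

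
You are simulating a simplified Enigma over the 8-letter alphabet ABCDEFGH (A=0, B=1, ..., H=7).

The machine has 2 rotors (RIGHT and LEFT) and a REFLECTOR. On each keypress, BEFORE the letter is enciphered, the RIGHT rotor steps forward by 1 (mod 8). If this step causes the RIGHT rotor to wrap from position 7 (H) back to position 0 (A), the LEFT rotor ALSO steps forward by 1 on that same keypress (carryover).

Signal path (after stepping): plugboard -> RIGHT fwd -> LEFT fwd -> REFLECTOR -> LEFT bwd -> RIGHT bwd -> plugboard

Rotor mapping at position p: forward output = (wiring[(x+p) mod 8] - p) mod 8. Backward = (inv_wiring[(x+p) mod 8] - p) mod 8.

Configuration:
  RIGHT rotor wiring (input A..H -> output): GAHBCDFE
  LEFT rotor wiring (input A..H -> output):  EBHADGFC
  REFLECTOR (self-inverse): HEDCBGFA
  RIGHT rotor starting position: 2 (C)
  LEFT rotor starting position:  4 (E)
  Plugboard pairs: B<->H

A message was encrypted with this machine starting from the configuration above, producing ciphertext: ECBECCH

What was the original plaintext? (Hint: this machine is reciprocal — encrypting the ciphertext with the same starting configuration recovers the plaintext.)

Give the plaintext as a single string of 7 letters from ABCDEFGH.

Answer: AAEHBEB

Derivation:
Char 1 ('E'): step: R->3, L=4; E->plug->E->R->B->L->C->refl->D->L'->G->R'->A->plug->A
Char 2 ('C'): step: R->4, L=4; C->plug->C->R->B->L->C->refl->D->L'->G->R'->A->plug->A
Char 3 ('B'): step: R->5, L=4; B->plug->H->R->F->L->F->refl->G->L'->D->R'->E->plug->E
Char 4 ('E'): step: R->6, L=4; E->plug->E->R->B->L->C->refl->D->L'->G->R'->B->plug->H
Char 5 ('C'): step: R->7, L=4; C->plug->C->R->B->L->C->refl->D->L'->G->R'->H->plug->B
Char 6 ('C'): step: R->0, L->5 (L advanced); C->plug->C->R->H->L->G->refl->F->L'->C->R'->E->plug->E
Char 7 ('H'): step: R->1, L=5; H->plug->B->R->G->L->D->refl->C->L'->F->R'->H->plug->B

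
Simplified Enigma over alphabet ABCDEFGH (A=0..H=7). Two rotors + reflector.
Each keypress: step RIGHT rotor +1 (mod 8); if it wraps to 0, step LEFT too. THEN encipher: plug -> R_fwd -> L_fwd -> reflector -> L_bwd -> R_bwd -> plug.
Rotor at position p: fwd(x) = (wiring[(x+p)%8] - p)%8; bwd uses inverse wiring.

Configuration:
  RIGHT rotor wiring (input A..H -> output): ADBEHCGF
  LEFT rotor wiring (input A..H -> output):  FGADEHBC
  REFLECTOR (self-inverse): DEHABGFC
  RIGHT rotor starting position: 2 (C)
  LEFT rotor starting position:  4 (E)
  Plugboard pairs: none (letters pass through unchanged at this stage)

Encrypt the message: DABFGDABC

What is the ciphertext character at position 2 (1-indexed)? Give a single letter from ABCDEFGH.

Char 1 ('D'): step: R->3, L=4; D->plug->D->R->D->L->G->refl->F->L'->C->R'->E->plug->E
Char 2 ('A'): step: R->4, L=4; A->plug->A->R->D->L->G->refl->F->L'->C->R'->C->plug->C

C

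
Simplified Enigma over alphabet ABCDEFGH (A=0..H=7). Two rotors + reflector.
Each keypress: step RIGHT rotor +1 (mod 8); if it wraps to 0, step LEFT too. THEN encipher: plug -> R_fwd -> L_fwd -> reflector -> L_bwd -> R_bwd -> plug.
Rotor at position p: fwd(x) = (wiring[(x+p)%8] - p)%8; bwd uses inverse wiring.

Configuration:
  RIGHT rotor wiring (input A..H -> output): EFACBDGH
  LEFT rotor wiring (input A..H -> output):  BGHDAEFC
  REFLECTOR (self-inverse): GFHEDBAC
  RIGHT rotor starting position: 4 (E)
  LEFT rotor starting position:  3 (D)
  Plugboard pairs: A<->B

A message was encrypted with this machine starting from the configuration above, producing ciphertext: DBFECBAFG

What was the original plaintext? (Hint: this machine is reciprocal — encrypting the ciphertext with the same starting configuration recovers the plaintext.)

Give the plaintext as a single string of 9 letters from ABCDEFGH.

Char 1 ('D'): step: R->5, L=3; D->plug->D->R->H->L->E->refl->D->L'->G->R'->A->plug->B
Char 2 ('B'): step: R->6, L=3; B->plug->A->R->A->L->A->refl->G->L'->F->R'->H->plug->H
Char 3 ('F'): step: R->7, L=3; F->plug->F->R->C->L->B->refl->F->L'->B->R'->D->plug->D
Char 4 ('E'): step: R->0, L->4 (L advanced); E->plug->E->R->B->L->A->refl->G->L'->D->R'->F->plug->F
Char 5 ('C'): step: R->1, L=4; C->plug->C->R->B->L->A->refl->G->L'->D->R'->H->plug->H
Char 6 ('B'): step: R->2, L=4; B->plug->A->R->G->L->D->refl->E->L'->A->R'->B->plug->A
Char 7 ('A'): step: R->3, L=4; A->plug->B->R->G->L->D->refl->E->L'->A->R'->C->plug->C
Char 8 ('F'): step: R->4, L=4; F->plug->F->R->B->L->A->refl->G->L'->D->R'->D->plug->D
Char 9 ('G'): step: R->5, L=4; G->plug->G->R->F->L->C->refl->H->L'->H->R'->D->plug->D

Answer: BHDFHACDD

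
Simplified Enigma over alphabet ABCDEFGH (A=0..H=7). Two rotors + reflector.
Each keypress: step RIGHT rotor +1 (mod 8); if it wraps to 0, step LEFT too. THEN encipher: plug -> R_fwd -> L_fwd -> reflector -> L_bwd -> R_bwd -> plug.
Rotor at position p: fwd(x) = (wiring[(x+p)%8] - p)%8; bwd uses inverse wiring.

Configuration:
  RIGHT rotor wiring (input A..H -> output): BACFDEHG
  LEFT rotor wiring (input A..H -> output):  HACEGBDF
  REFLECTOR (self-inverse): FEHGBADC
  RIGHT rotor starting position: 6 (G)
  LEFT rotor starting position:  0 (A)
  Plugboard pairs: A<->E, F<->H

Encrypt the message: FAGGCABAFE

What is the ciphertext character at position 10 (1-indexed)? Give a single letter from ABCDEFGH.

Char 1 ('F'): step: R->7, L=0; F->plug->H->R->A->L->H->refl->C->L'->C->R'->B->plug->B
Char 2 ('A'): step: R->0, L->1 (L advanced); A->plug->E->R->D->L->F->refl->A->L'->E->R'->F->plug->H
Char 3 ('G'): step: R->1, L=1; G->plug->G->R->F->L->C->refl->H->L'->A->R'->H->plug->F
Char 4 ('G'): step: R->2, L=1; G->plug->G->R->H->L->G->refl->D->L'->C->R'->D->plug->D
Char 5 ('C'): step: R->3, L=1; C->plug->C->R->B->L->B->refl->E->L'->G->R'->F->plug->H
Char 6 ('A'): step: R->4, L=1; A->plug->E->R->F->L->C->refl->H->L'->A->R'->B->plug->B
Char 7 ('B'): step: R->5, L=1; B->plug->B->R->C->L->D->refl->G->L'->H->R'->A->plug->E
Char 8 ('A'): step: R->6, L=1; A->plug->E->R->E->L->A->refl->F->L'->D->R'->C->plug->C
Char 9 ('F'): step: R->7, L=1; F->plug->H->R->A->L->H->refl->C->L'->F->R'->G->plug->G
Char 10 ('E'): step: R->0, L->2 (L advanced); E->plug->A->R->B->L->C->refl->H->L'->D->R'->E->plug->A

A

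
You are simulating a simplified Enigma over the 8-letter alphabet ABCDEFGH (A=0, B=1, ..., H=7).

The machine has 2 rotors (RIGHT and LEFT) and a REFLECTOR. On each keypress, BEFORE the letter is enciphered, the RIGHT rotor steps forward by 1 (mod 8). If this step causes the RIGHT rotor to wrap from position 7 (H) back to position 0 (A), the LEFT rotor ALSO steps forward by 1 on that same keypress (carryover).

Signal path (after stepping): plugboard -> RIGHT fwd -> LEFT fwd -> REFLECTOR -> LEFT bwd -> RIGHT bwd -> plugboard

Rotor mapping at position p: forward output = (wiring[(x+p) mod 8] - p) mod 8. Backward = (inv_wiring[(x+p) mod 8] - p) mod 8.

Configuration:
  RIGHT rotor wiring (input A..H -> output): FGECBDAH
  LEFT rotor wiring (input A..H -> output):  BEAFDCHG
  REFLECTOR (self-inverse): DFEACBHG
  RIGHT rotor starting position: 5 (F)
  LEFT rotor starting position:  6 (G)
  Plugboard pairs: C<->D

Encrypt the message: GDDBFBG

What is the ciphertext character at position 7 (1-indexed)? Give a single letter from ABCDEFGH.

Char 1 ('G'): step: R->6, L=6; G->plug->G->R->D->L->G->refl->H->L'->F->R'->H->plug->H
Char 2 ('D'): step: R->7, L=6; D->plug->C->R->H->L->E->refl->C->L'->E->R'->G->plug->G
Char 3 ('D'): step: R->0, L->7 (L advanced); D->plug->C->R->E->L->G->refl->H->L'->A->R'->G->plug->G
Char 4 ('B'): step: R->1, L=7; B->plug->B->R->D->L->B->refl->F->L'->C->R'->E->plug->E
Char 5 ('F'): step: R->2, L=7; F->plug->F->R->F->L->E->refl->C->L'->B->R'->D->plug->C
Char 6 ('B'): step: R->3, L=7; B->plug->B->R->G->L->D->refl->A->L'->H->R'->A->plug->A
Char 7 ('G'): step: R->4, L=7; G->plug->G->R->A->L->H->refl->G->L'->E->R'->C->plug->D

D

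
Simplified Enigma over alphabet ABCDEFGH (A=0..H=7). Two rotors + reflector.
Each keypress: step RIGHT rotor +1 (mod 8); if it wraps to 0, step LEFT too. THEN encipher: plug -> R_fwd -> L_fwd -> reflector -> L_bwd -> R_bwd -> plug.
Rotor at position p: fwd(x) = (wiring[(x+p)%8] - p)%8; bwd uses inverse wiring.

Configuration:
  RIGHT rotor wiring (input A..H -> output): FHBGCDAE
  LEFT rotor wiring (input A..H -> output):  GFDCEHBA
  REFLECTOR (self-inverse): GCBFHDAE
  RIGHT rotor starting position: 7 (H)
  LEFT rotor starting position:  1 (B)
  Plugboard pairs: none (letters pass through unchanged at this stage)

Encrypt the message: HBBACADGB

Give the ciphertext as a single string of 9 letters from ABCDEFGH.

Char 1 ('H'): step: R->0, L->2 (L advanced); H->plug->H->R->E->L->H->refl->E->L'->G->R'->D->plug->D
Char 2 ('B'): step: R->1, L=2; B->plug->B->R->A->L->B->refl->C->L'->C->R'->E->plug->E
Char 3 ('B'): step: R->2, L=2; B->plug->B->R->E->L->H->refl->E->L'->G->R'->E->plug->E
Char 4 ('A'): step: R->3, L=2; A->plug->A->R->D->L->F->refl->D->L'->H->R'->B->plug->B
Char 5 ('C'): step: R->4, L=2; C->plug->C->R->E->L->H->refl->E->L'->G->R'->A->plug->A
Char 6 ('A'): step: R->5, L=2; A->plug->A->R->G->L->E->refl->H->L'->E->R'->F->plug->F
Char 7 ('D'): step: R->6, L=2; D->plug->D->R->B->L->A->refl->G->L'->F->R'->H->plug->H
Char 8 ('G'): step: R->7, L=2; G->plug->G->R->E->L->H->refl->E->L'->G->R'->B->plug->B
Char 9 ('B'): step: R->0, L->3 (L advanced); B->plug->B->R->H->L->A->refl->G->L'->D->R'->F->plug->F

Answer: DEEBAFHBF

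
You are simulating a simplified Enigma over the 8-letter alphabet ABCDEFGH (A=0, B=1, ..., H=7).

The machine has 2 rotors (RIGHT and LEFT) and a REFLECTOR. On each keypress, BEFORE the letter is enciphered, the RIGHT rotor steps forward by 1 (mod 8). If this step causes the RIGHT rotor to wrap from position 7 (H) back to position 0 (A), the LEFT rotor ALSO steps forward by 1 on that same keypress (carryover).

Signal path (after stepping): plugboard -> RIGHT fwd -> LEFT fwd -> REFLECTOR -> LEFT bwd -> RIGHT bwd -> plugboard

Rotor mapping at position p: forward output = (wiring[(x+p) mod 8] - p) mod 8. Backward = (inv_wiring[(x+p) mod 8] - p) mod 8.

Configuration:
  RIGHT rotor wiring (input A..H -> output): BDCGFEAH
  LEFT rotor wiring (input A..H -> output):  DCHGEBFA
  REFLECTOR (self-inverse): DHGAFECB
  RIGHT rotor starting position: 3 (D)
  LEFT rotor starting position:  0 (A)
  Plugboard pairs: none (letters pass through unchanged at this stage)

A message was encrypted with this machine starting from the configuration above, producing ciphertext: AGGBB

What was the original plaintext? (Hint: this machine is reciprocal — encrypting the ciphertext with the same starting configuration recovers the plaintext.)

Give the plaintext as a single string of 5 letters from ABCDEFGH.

Answer: DBFGF

Derivation:
Char 1 ('A'): step: R->4, L=0; A->plug->A->R->B->L->C->refl->G->L'->D->R'->D->plug->D
Char 2 ('G'): step: R->5, L=0; G->plug->G->R->B->L->C->refl->G->L'->D->R'->B->plug->B
Char 3 ('G'): step: R->6, L=0; G->plug->G->R->H->L->A->refl->D->L'->A->R'->F->plug->F
Char 4 ('B'): step: R->7, L=0; B->plug->B->R->C->L->H->refl->B->L'->F->R'->G->plug->G
Char 5 ('B'): step: R->0, L->1 (L advanced); B->plug->B->R->D->L->D->refl->A->L'->E->R'->F->plug->F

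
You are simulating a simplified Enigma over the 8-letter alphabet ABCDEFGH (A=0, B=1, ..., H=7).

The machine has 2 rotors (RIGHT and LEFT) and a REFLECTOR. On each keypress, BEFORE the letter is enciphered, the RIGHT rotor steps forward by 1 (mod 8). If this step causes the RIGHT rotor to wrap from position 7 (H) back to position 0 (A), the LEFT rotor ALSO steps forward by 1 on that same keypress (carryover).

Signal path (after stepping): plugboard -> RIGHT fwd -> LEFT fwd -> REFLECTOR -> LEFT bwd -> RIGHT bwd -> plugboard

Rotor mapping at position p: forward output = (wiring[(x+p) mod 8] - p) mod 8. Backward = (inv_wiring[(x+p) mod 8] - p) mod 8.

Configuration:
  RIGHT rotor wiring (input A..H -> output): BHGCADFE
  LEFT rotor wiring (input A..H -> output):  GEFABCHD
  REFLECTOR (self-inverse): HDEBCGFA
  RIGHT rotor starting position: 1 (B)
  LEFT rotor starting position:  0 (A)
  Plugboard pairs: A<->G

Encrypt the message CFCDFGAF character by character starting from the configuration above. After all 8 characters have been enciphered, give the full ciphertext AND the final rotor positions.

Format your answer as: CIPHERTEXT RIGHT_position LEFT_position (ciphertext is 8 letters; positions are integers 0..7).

Answer: EHECGFBH 1 1

Derivation:
Char 1 ('C'): step: R->2, L=0; C->plug->C->R->G->L->H->refl->A->L'->D->R'->E->plug->E
Char 2 ('F'): step: R->3, L=0; F->plug->F->R->G->L->H->refl->A->L'->D->R'->H->plug->H
Char 3 ('C'): step: R->4, L=0; C->plug->C->R->B->L->E->refl->C->L'->F->R'->E->plug->E
Char 4 ('D'): step: R->5, L=0; D->plug->D->R->E->L->B->refl->D->L'->H->R'->C->plug->C
Char 5 ('F'): step: R->6, L=0; F->plug->F->R->E->L->B->refl->D->L'->H->R'->A->plug->G
Char 6 ('G'): step: R->7, L=0; G->plug->A->R->F->L->C->refl->E->L'->B->R'->F->plug->F
Char 7 ('A'): step: R->0, L->1 (L advanced); A->plug->G->R->F->L->G->refl->F->L'->H->R'->B->plug->B
Char 8 ('F'): step: R->1, L=1; F->plug->F->R->E->L->B->refl->D->L'->A->R'->H->plug->H
Final: ciphertext=EHECGFBH, RIGHT=1, LEFT=1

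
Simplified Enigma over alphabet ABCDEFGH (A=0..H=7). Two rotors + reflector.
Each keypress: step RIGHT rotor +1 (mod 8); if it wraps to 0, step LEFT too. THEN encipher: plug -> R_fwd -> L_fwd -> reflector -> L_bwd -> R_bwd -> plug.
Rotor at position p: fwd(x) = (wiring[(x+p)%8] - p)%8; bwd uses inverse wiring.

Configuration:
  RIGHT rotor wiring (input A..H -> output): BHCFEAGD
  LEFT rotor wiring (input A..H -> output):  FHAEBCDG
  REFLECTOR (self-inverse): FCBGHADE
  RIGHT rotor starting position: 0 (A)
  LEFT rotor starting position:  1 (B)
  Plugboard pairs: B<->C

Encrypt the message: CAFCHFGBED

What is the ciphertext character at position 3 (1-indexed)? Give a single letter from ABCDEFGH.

Char 1 ('C'): step: R->1, L=1; C->plug->B->R->B->L->H->refl->E->L'->H->R'->E->plug->E
Char 2 ('A'): step: R->2, L=1; A->plug->A->R->A->L->G->refl->D->L'->C->R'->C->plug->B
Char 3 ('F'): step: R->3, L=1; F->plug->F->R->G->L->F->refl->A->L'->D->R'->D->plug->D

D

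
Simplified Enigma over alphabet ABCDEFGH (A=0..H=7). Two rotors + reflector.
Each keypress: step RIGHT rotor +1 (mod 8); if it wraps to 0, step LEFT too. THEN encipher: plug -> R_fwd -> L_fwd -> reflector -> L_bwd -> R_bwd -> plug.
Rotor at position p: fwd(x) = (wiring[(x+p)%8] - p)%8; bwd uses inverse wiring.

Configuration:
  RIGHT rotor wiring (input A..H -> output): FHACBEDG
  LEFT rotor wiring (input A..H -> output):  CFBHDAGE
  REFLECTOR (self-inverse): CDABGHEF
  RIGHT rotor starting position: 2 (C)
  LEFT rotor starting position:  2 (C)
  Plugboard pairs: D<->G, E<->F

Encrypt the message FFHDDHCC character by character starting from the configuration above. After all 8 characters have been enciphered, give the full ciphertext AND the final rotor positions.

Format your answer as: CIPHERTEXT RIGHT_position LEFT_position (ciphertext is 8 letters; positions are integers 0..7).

Answer: DBEEBFAB 2 3

Derivation:
Char 1 ('F'): step: R->3, L=2; F->plug->E->R->D->L->G->refl->E->L'->E->R'->G->plug->D
Char 2 ('F'): step: R->4, L=2; F->plug->E->R->B->L->F->refl->H->L'->A->R'->B->plug->B
Char 3 ('H'): step: R->5, L=2; H->plug->H->R->E->L->E->refl->G->L'->D->R'->F->plug->E
Char 4 ('D'): step: R->6, L=2; D->plug->G->R->D->L->G->refl->E->L'->E->R'->F->plug->E
Char 5 ('D'): step: R->7, L=2; D->plug->G->R->F->L->C->refl->A->L'->G->R'->B->plug->B
Char 6 ('H'): step: R->0, L->3 (L advanced); H->plug->H->R->G->L->C->refl->A->L'->B->R'->E->plug->F
Char 7 ('C'): step: R->1, L=3; C->plug->C->R->B->L->A->refl->C->L'->G->R'->A->plug->A
Char 8 ('C'): step: R->2, L=3; C->plug->C->R->H->L->G->refl->E->L'->A->R'->B->plug->B
Final: ciphertext=DBEEBFAB, RIGHT=2, LEFT=3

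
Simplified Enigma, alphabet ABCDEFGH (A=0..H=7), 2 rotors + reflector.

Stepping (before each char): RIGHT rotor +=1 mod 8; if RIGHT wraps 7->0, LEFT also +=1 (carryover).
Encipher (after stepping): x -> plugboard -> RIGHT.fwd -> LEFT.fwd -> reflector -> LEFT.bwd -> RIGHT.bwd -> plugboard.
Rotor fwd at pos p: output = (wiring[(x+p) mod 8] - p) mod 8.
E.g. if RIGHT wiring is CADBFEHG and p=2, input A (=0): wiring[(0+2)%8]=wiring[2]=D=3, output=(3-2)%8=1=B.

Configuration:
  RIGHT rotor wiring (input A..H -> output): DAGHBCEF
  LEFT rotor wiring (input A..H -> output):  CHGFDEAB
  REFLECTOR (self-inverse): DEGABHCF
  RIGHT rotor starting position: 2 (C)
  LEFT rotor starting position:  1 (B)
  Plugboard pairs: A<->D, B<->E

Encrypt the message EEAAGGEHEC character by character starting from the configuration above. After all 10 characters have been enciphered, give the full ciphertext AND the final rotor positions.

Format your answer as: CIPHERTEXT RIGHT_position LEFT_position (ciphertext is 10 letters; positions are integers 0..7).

Char 1 ('E'): step: R->3, L=1; E->plug->B->R->G->L->A->refl->D->L'->E->R'->A->plug->D
Char 2 ('E'): step: R->4, L=1; E->plug->B->R->G->L->A->refl->D->L'->E->R'->F->plug->F
Char 3 ('A'): step: R->5, L=1; A->plug->D->R->G->L->A->refl->D->L'->E->R'->H->plug->H
Char 4 ('A'): step: R->6, L=1; A->plug->D->R->C->L->E->refl->B->L'->H->R'->B->plug->E
Char 5 ('G'): step: R->7, L=1; G->plug->G->R->D->L->C->refl->G->L'->A->R'->E->plug->B
Char 6 ('G'): step: R->0, L->2 (L advanced); G->plug->G->R->E->L->G->refl->C->L'->D->R'->A->plug->D
Char 7 ('E'): step: R->1, L=2; E->plug->B->R->F->L->H->refl->F->L'->H->R'->A->plug->D
Char 8 ('H'): step: R->2, L=2; H->plug->H->R->G->L->A->refl->D->L'->B->R'->G->plug->G
Char 9 ('E'): step: R->3, L=2; E->plug->B->R->G->L->A->refl->D->L'->B->R'->D->plug->A
Char 10 ('C'): step: R->4, L=2; C->plug->C->R->A->L->E->refl->B->L'->C->R'->G->plug->G
Final: ciphertext=DFHEBDDGAG, RIGHT=4, LEFT=2

Answer: DFHEBDDGAG 4 2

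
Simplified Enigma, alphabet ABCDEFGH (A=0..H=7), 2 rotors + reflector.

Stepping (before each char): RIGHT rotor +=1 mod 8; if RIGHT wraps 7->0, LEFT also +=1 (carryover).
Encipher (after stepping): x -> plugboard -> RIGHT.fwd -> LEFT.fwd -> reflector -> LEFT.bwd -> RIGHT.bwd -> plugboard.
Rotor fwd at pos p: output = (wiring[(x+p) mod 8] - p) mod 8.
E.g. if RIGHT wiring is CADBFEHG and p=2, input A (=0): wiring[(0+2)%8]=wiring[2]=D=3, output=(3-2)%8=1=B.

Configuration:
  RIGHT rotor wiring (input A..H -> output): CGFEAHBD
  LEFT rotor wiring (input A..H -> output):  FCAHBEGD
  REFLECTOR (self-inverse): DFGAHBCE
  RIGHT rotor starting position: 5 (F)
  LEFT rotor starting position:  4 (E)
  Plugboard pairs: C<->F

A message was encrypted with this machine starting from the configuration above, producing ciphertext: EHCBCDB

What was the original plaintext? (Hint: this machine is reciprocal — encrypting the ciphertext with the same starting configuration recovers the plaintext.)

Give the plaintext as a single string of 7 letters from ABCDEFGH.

Answer: HEEHHHF

Derivation:
Char 1 ('E'): step: R->6, L=4; E->plug->E->R->H->L->D->refl->A->L'->B->R'->H->plug->H
Char 2 ('H'): step: R->7, L=4; H->plug->H->R->C->L->C->refl->G->L'->F->R'->E->plug->E
Char 3 ('C'): step: R->0, L->5 (L advanced); C->plug->F->R->H->L->E->refl->H->L'->A->R'->E->plug->E
Char 4 ('B'): step: R->1, L=5; B->plug->B->R->E->L->F->refl->B->L'->B->R'->H->plug->H
Char 5 ('C'): step: R->2, L=5; C->plug->F->R->B->L->B->refl->F->L'->E->R'->H->plug->H
Char 6 ('D'): step: R->3, L=5; D->plug->D->R->G->L->C->refl->G->L'->C->R'->H->plug->H
Char 7 ('B'): step: R->4, L=5; B->plug->B->R->D->L->A->refl->D->L'->F->R'->C->plug->F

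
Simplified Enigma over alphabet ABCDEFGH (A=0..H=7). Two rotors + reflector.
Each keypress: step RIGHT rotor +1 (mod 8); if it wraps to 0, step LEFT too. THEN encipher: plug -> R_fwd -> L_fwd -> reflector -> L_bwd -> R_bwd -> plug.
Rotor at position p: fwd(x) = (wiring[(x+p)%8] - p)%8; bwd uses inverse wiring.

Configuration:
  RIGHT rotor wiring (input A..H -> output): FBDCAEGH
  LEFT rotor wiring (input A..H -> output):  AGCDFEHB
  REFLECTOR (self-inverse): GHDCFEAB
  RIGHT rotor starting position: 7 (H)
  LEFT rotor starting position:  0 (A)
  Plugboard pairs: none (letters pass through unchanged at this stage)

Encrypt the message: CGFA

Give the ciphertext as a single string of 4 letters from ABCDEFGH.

Answer: EFCC

Derivation:
Char 1 ('C'): step: R->0, L->1 (L advanced); C->plug->C->R->D->L->E->refl->F->L'->A->R'->E->plug->E
Char 2 ('G'): step: R->1, L=1; G->plug->G->R->G->L->A->refl->G->L'->F->R'->F->plug->F
Char 3 ('F'): step: R->2, L=1; F->plug->F->R->F->L->G->refl->A->L'->G->R'->C->plug->C
Char 4 ('A'): step: R->3, L=1; A->plug->A->R->H->L->H->refl->B->L'->B->R'->C->plug->C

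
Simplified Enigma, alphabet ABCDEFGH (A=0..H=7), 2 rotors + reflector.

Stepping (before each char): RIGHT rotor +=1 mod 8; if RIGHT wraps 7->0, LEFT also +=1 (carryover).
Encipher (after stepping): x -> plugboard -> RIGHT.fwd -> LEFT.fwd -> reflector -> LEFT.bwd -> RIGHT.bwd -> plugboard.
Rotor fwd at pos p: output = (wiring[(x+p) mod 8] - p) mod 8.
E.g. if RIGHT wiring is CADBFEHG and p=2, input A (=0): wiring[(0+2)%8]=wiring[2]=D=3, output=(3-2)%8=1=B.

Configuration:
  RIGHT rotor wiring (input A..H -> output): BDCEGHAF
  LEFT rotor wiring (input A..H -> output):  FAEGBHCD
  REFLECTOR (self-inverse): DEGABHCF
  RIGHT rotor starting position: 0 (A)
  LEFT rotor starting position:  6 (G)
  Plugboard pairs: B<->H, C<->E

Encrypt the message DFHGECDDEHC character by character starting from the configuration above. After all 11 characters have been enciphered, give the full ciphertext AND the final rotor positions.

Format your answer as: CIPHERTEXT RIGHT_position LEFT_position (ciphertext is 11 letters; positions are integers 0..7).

Char 1 ('D'): step: R->1, L=6; D->plug->D->R->F->L->A->refl->D->L'->G->R'->E->plug->C
Char 2 ('F'): step: R->2, L=6; F->plug->F->R->D->L->C->refl->G->L'->E->R'->C->plug->E
Char 3 ('H'): step: R->3, L=6; H->plug->B->R->D->L->C->refl->G->L'->E->R'->C->plug->E
Char 4 ('G'): step: R->4, L=6; G->plug->G->R->G->L->D->refl->A->L'->F->R'->E->plug->C
Char 5 ('E'): step: R->5, L=6; E->plug->C->R->A->L->E->refl->B->L'->H->R'->G->plug->G
Char 6 ('C'): step: R->6, L=6; C->plug->E->R->E->L->G->refl->C->L'->D->R'->C->plug->E
Char 7 ('D'): step: R->7, L=6; D->plug->D->R->D->L->C->refl->G->L'->E->R'->C->plug->E
Char 8 ('D'): step: R->0, L->7 (L advanced); D->plug->D->R->E->L->H->refl->F->L'->D->R'->B->plug->H
Char 9 ('E'): step: R->1, L=7; E->plug->C->R->D->L->F->refl->H->L'->E->R'->G->plug->G
Char 10 ('H'): step: R->2, L=7; H->plug->B->R->C->L->B->refl->E->L'->A->R'->A->plug->A
Char 11 ('C'): step: R->3, L=7; C->plug->E->R->C->L->B->refl->E->L'->A->R'->G->plug->G
Final: ciphertext=CEECGEEHGAG, RIGHT=3, LEFT=7

Answer: CEECGEEHGAG 3 7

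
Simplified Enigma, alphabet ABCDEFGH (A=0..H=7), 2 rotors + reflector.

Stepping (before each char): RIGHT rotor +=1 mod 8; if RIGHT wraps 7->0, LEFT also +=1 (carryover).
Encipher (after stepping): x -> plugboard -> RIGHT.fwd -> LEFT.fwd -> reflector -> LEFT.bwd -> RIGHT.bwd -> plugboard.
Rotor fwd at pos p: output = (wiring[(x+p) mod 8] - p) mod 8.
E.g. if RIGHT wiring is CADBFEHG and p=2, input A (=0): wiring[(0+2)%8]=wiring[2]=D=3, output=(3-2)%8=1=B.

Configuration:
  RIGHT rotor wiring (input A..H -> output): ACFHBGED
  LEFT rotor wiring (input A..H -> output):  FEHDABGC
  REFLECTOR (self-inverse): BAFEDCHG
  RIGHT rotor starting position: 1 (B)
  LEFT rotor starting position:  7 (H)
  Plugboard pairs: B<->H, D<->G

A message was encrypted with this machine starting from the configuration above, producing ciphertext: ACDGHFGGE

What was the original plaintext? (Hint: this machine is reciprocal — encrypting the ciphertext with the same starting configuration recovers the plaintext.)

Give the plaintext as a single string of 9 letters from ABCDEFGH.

Char 1 ('A'): step: R->2, L=7; A->plug->A->R->D->L->A->refl->B->L'->F->R'->B->plug->H
Char 2 ('C'): step: R->3, L=7; C->plug->C->R->D->L->A->refl->B->L'->F->R'->F->plug->F
Char 3 ('D'): step: R->4, L=7; D->plug->G->R->B->L->G->refl->H->L'->H->R'->D->plug->G
Char 4 ('G'): step: R->5, L=7; G->plug->D->R->D->L->A->refl->B->L'->F->R'->E->plug->E
Char 5 ('H'): step: R->6, L=7; H->plug->B->R->F->L->B->refl->A->L'->D->R'->G->plug->D
Char 6 ('F'): step: R->7, L=7; F->plug->F->R->C->L->F->refl->C->L'->G->R'->D->plug->G
Char 7 ('G'): step: R->0, L->0 (L advanced); G->plug->D->R->H->L->C->refl->F->L'->A->R'->A->plug->A
Char 8 ('G'): step: R->1, L=0; G->plug->D->R->A->L->F->refl->C->L'->H->R'->H->plug->B
Char 9 ('E'): step: R->2, L=0; E->plug->E->R->C->L->H->refl->G->L'->G->R'->G->plug->D

Answer: HFGEDGABD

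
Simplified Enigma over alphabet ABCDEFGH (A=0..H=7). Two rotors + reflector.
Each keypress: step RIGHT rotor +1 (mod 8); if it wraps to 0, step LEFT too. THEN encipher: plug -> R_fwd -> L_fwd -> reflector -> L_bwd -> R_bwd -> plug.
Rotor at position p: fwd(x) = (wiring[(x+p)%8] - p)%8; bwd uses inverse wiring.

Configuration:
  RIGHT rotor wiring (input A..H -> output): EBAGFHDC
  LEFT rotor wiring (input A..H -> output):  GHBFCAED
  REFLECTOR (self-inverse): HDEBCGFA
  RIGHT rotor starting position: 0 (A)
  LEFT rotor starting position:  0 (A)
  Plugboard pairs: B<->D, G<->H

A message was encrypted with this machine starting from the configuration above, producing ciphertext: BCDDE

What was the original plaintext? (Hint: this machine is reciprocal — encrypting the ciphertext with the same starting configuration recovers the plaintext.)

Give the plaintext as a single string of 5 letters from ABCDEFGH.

Char 1 ('B'): step: R->1, L=0; B->plug->D->R->E->L->C->refl->E->L'->G->R'->E->plug->E
Char 2 ('C'): step: R->2, L=0; C->plug->C->R->D->L->F->refl->G->L'->A->R'->F->plug->F
Char 3 ('D'): step: R->3, L=0; D->plug->B->R->C->L->B->refl->D->L'->H->R'->E->plug->E
Char 4 ('D'): step: R->4, L=0; D->plug->B->R->D->L->F->refl->G->L'->A->R'->E->plug->E
Char 5 ('E'): step: R->5, L=0; E->plug->E->R->E->L->C->refl->E->L'->G->R'->B->plug->D

Answer: EFEED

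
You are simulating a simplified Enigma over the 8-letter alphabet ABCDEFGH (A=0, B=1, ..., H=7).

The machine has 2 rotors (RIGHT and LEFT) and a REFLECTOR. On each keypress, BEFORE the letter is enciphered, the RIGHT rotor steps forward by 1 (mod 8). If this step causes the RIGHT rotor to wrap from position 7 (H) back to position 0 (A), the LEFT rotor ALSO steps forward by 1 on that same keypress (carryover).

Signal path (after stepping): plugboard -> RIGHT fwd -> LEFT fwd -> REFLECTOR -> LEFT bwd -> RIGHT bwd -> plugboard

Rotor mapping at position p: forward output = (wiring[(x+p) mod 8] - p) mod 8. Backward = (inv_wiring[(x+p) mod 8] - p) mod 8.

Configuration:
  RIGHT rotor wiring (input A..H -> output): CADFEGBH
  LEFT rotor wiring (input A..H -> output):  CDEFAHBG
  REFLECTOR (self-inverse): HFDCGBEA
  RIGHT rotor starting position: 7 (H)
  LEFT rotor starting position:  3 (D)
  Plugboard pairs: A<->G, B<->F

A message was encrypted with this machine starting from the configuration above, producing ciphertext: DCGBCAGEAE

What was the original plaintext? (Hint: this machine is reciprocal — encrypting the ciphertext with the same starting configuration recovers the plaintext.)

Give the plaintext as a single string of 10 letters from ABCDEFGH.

Char 1 ('D'): step: R->0, L->4 (L advanced); D->plug->D->R->F->L->H->refl->A->L'->G->R'->F->plug->B
Char 2 ('C'): step: R->1, L=4; C->plug->C->R->E->L->G->refl->E->L'->A->R'->F->plug->B
Char 3 ('G'): step: R->2, L=4; G->plug->A->R->B->L->D->refl->C->L'->D->R'->B->plug->F
Char 4 ('B'): step: R->3, L=4; B->plug->F->R->H->L->B->refl->F->L'->C->R'->A->plug->G
Char 5 ('C'): step: R->4, L=4; C->plug->C->R->F->L->H->refl->A->L'->G->R'->E->plug->E
Char 6 ('A'): step: R->5, L=4; A->plug->G->R->A->L->E->refl->G->L'->E->R'->B->plug->F
Char 7 ('G'): step: R->6, L=4; G->plug->A->R->D->L->C->refl->D->L'->B->R'->B->plug->F
Char 8 ('E'): step: R->7, L=4; E->plug->E->R->G->L->A->refl->H->L'->F->R'->F->plug->B
Char 9 ('A'): step: R->0, L->5 (L advanced); A->plug->G->R->B->L->E->refl->G->L'->E->R'->E->plug->E
Char 10 ('E'): step: R->1, L=5; E->plug->E->R->F->L->H->refl->A->L'->G->R'->G->plug->A

Answer: BBFGEFFBEA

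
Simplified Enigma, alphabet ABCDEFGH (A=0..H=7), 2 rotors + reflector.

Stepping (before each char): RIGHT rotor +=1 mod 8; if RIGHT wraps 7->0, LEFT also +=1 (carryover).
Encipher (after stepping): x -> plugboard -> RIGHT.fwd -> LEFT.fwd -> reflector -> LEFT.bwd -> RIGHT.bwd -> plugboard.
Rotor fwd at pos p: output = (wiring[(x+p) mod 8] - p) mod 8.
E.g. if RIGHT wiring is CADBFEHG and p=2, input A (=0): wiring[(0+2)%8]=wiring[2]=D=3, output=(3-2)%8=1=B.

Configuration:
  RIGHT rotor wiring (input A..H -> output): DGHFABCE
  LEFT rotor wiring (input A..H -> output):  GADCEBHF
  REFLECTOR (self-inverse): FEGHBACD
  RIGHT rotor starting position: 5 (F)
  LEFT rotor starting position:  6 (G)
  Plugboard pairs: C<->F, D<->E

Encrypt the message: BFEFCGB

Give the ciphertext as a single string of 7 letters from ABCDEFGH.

Char 1 ('B'): step: R->6, L=6; B->plug->B->R->G->L->G->refl->C->L'->D->R'->H->plug->H
Char 2 ('F'): step: R->7, L=6; F->plug->C->R->H->L->D->refl->H->L'->B->R'->F->plug->C
Char 3 ('E'): step: R->0, L->7 (L advanced); E->plug->D->R->F->L->F->refl->A->L'->H->R'->C->plug->F
Char 4 ('F'): step: R->1, L=7; F->plug->C->R->E->L->D->refl->H->L'->B->R'->F->plug->C
Char 5 ('C'): step: R->2, L=7; C->plug->F->R->C->L->B->refl->E->L'->D->R'->B->plug->B
Char 6 ('G'): step: R->3, L=7; G->plug->G->R->D->L->E->refl->B->L'->C->R'->A->plug->A
Char 7 ('B'): step: R->4, L=7; B->plug->B->R->F->L->F->refl->A->L'->H->R'->E->plug->D

Answer: HCFCBAD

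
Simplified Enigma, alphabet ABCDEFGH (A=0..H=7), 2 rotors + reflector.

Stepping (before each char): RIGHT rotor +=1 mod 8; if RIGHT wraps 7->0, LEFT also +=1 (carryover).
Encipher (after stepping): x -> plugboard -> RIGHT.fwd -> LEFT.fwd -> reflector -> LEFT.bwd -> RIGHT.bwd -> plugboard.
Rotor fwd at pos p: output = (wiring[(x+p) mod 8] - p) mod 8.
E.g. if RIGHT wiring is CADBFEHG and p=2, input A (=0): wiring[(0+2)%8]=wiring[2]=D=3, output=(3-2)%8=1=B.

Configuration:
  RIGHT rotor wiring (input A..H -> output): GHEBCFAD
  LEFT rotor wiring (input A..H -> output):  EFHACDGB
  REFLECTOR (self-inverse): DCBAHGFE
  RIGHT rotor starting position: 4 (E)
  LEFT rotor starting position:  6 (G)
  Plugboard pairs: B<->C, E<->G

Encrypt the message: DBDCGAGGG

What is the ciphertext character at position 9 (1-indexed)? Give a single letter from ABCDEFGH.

Char 1 ('D'): step: R->5, L=6; D->plug->D->R->B->L->D->refl->A->L'->A->R'->A->plug->A
Char 2 ('B'): step: R->6, L=6; B->plug->C->R->A->L->A->refl->D->L'->B->R'->D->plug->D
Char 3 ('D'): step: R->7, L=6; D->plug->D->R->F->L->C->refl->B->L'->E->R'->A->plug->A
Char 4 ('C'): step: R->0, L->7 (L advanced); C->plug->B->R->H->L->H->refl->E->L'->G->R'->A->plug->A
Char 5 ('G'): step: R->1, L=7; G->plug->E->R->E->L->B->refl->C->L'->A->R'->C->plug->B
Char 6 ('A'): step: R->2, L=7; A->plug->A->R->C->L->G->refl->F->L'->B->R'->F->plug->F
Char 7 ('G'): step: R->3, L=7; G->plug->E->R->A->L->C->refl->B->L'->E->R'->G->plug->E
Char 8 ('G'): step: R->4, L=7; G->plug->E->R->C->L->G->refl->F->L'->B->R'->B->plug->C
Char 9 ('G'): step: R->5, L=7; G->plug->E->R->C->L->G->refl->F->L'->B->R'->D->plug->D

D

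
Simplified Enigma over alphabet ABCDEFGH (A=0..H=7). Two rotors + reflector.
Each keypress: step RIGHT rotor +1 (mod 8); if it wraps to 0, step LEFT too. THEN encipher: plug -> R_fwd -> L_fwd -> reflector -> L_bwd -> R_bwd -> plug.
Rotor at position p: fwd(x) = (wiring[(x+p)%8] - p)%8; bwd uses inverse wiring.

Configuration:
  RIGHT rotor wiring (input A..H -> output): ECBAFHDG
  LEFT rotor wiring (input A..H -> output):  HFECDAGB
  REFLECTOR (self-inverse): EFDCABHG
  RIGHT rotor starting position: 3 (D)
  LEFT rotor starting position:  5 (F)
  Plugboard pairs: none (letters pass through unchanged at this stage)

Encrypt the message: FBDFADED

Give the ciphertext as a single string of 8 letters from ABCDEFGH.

Char 1 ('F'): step: R->4, L=5; F->plug->F->R->G->L->F->refl->B->L'->B->R'->A->plug->A
Char 2 ('B'): step: R->5, L=5; B->plug->B->R->G->L->F->refl->B->L'->B->R'->C->plug->C
Char 3 ('D'): step: R->6, L=5; D->plug->D->R->E->L->A->refl->E->L'->C->R'->F->plug->F
Char 4 ('F'): step: R->7, L=5; F->plug->F->R->G->L->F->refl->B->L'->B->R'->E->plug->E
Char 5 ('A'): step: R->0, L->6 (L advanced); A->plug->A->R->E->L->G->refl->H->L'->D->R'->G->plug->G
Char 6 ('D'): step: R->1, L=6; D->plug->D->R->E->L->G->refl->H->L'->D->R'->H->plug->H
Char 7 ('E'): step: R->2, L=6; E->plug->E->R->B->L->D->refl->C->L'->H->R'->A->plug->A
Char 8 ('D'): step: R->3, L=6; D->plug->D->R->A->L->A->refl->E->L'->F->R'->A->plug->A

Answer: ACFEGHAA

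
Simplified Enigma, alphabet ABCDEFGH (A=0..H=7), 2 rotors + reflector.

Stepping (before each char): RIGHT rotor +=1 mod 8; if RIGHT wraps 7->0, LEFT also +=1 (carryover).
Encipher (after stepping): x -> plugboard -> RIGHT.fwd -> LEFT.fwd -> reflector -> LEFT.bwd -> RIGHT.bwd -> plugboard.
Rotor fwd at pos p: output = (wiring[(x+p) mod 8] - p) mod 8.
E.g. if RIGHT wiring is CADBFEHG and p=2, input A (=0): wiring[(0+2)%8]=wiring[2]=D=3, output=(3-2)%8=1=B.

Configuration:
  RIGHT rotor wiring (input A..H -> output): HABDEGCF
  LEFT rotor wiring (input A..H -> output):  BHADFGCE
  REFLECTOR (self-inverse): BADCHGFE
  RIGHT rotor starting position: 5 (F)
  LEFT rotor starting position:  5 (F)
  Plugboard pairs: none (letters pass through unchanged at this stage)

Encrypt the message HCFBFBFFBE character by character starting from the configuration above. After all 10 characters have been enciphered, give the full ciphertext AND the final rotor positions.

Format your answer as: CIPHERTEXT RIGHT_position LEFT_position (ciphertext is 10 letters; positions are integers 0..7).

Char 1 ('H'): step: R->6, L=5; H->plug->H->R->A->L->B->refl->A->L'->H->R'->B->plug->B
Char 2 ('C'): step: R->7, L=5; C->plug->C->R->B->L->F->refl->G->L'->G->R'->A->plug->A
Char 3 ('F'): step: R->0, L->6 (L advanced); F->plug->F->R->G->L->H->refl->E->L'->A->R'->B->plug->B
Char 4 ('B'): step: R->1, L=6; B->plug->B->R->A->L->E->refl->H->L'->G->R'->H->plug->H
Char 5 ('F'): step: R->2, L=6; F->plug->F->R->D->L->B->refl->A->L'->H->R'->A->plug->A
Char 6 ('B'): step: R->3, L=6; B->plug->B->R->B->L->G->refl->F->L'->F->R'->G->plug->G
Char 7 ('F'): step: R->4, L=6; F->plug->F->R->E->L->C->refl->D->L'->C->R'->B->plug->B
Char 8 ('F'): step: R->5, L=6; F->plug->F->R->E->L->C->refl->D->L'->C->R'->D->plug->D
Char 9 ('B'): step: R->6, L=6; B->plug->B->R->H->L->A->refl->B->L'->D->R'->E->plug->E
Char 10 ('E'): step: R->7, L=6; E->plug->E->R->E->L->C->refl->D->L'->C->R'->D->plug->D
Final: ciphertext=BABHAGBDED, RIGHT=7, LEFT=6

Answer: BABHAGBDED 7 6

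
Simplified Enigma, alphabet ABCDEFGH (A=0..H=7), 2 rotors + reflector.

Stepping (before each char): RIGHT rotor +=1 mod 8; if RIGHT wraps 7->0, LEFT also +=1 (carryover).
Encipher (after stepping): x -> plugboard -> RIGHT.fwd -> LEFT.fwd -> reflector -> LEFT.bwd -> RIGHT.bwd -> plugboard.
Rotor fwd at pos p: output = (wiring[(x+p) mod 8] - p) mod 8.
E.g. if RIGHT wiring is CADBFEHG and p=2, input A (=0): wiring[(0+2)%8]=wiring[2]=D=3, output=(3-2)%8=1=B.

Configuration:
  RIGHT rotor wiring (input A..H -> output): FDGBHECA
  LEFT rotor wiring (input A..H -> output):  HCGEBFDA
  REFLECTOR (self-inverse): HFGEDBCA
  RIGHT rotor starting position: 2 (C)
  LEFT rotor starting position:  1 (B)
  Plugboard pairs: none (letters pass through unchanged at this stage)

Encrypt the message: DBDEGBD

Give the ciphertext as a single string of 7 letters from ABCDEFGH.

Answer: EEFGDHH

Derivation:
Char 1 ('D'): step: R->3, L=1; D->plug->D->R->H->L->G->refl->C->L'->F->R'->E->plug->E
Char 2 ('B'): step: R->4, L=1; B->plug->B->R->A->L->B->refl->F->L'->B->R'->E->plug->E
Char 3 ('D'): step: R->5, L=1; D->plug->D->R->A->L->B->refl->F->L'->B->R'->F->plug->F
Char 4 ('E'): step: R->6, L=1; E->plug->E->R->A->L->B->refl->F->L'->B->R'->G->plug->G
Char 5 ('G'): step: R->7, L=1; G->plug->G->R->F->L->C->refl->G->L'->H->R'->D->plug->D
Char 6 ('B'): step: R->0, L->2 (L advanced); B->plug->B->R->D->L->D->refl->E->L'->A->R'->H->plug->H
Char 7 ('D'): step: R->1, L=2; D->plug->D->R->G->L->F->refl->B->L'->E->R'->H->plug->H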